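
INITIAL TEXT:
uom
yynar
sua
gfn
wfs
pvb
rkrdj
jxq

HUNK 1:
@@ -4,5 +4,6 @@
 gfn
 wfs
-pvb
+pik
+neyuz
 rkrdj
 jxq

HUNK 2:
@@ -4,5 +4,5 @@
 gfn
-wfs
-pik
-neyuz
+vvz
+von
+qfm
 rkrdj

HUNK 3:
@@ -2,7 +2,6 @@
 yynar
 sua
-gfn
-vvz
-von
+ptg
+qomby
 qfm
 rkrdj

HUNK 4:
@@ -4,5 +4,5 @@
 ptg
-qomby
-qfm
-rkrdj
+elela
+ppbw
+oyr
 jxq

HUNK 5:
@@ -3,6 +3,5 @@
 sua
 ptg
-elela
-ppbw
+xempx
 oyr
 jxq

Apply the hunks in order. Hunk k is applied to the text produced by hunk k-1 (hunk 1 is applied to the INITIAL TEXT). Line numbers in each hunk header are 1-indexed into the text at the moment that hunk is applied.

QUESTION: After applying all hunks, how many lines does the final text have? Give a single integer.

Answer: 7

Derivation:
Hunk 1: at line 4 remove [pvb] add [pik,neyuz] -> 9 lines: uom yynar sua gfn wfs pik neyuz rkrdj jxq
Hunk 2: at line 4 remove [wfs,pik,neyuz] add [vvz,von,qfm] -> 9 lines: uom yynar sua gfn vvz von qfm rkrdj jxq
Hunk 3: at line 2 remove [gfn,vvz,von] add [ptg,qomby] -> 8 lines: uom yynar sua ptg qomby qfm rkrdj jxq
Hunk 4: at line 4 remove [qomby,qfm,rkrdj] add [elela,ppbw,oyr] -> 8 lines: uom yynar sua ptg elela ppbw oyr jxq
Hunk 5: at line 3 remove [elela,ppbw] add [xempx] -> 7 lines: uom yynar sua ptg xempx oyr jxq
Final line count: 7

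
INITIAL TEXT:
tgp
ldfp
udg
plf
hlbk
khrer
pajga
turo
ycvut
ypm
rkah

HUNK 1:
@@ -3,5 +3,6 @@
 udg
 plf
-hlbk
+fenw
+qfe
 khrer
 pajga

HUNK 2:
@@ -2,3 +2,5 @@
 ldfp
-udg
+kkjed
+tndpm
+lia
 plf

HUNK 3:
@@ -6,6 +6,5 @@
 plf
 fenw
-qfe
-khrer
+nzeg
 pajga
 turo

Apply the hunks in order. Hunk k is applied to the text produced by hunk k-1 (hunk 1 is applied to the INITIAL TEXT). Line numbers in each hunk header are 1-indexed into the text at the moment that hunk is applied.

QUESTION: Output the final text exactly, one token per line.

Hunk 1: at line 3 remove [hlbk] add [fenw,qfe] -> 12 lines: tgp ldfp udg plf fenw qfe khrer pajga turo ycvut ypm rkah
Hunk 2: at line 2 remove [udg] add [kkjed,tndpm,lia] -> 14 lines: tgp ldfp kkjed tndpm lia plf fenw qfe khrer pajga turo ycvut ypm rkah
Hunk 3: at line 6 remove [qfe,khrer] add [nzeg] -> 13 lines: tgp ldfp kkjed tndpm lia plf fenw nzeg pajga turo ycvut ypm rkah

Answer: tgp
ldfp
kkjed
tndpm
lia
plf
fenw
nzeg
pajga
turo
ycvut
ypm
rkah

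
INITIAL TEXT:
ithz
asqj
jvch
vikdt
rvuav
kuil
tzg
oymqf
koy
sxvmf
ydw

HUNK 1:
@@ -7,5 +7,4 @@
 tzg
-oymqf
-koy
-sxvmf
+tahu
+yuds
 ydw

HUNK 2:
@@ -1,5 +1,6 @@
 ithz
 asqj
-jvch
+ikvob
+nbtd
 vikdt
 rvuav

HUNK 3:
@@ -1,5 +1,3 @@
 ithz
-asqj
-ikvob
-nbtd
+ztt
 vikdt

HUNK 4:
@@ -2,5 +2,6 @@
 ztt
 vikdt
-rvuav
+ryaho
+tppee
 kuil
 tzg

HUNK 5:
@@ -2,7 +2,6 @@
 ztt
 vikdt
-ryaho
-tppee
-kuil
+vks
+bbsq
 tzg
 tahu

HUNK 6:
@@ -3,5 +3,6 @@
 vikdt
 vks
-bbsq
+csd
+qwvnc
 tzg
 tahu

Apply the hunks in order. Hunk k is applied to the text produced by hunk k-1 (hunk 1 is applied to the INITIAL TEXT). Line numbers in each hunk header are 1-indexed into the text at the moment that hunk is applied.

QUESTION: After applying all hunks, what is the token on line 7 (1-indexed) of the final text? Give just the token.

Answer: tzg

Derivation:
Hunk 1: at line 7 remove [oymqf,koy,sxvmf] add [tahu,yuds] -> 10 lines: ithz asqj jvch vikdt rvuav kuil tzg tahu yuds ydw
Hunk 2: at line 1 remove [jvch] add [ikvob,nbtd] -> 11 lines: ithz asqj ikvob nbtd vikdt rvuav kuil tzg tahu yuds ydw
Hunk 3: at line 1 remove [asqj,ikvob,nbtd] add [ztt] -> 9 lines: ithz ztt vikdt rvuav kuil tzg tahu yuds ydw
Hunk 4: at line 2 remove [rvuav] add [ryaho,tppee] -> 10 lines: ithz ztt vikdt ryaho tppee kuil tzg tahu yuds ydw
Hunk 5: at line 2 remove [ryaho,tppee,kuil] add [vks,bbsq] -> 9 lines: ithz ztt vikdt vks bbsq tzg tahu yuds ydw
Hunk 6: at line 3 remove [bbsq] add [csd,qwvnc] -> 10 lines: ithz ztt vikdt vks csd qwvnc tzg tahu yuds ydw
Final line 7: tzg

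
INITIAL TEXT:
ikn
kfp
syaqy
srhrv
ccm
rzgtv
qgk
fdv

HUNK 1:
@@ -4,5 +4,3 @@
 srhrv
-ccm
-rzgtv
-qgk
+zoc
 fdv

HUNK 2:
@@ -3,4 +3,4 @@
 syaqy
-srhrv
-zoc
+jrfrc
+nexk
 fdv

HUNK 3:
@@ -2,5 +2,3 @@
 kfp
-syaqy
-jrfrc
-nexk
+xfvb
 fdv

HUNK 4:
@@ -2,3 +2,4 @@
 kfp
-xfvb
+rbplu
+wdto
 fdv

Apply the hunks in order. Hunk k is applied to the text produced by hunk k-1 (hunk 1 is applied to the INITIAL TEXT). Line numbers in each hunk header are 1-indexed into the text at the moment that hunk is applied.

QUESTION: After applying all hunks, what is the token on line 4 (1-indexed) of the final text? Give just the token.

Answer: wdto

Derivation:
Hunk 1: at line 4 remove [ccm,rzgtv,qgk] add [zoc] -> 6 lines: ikn kfp syaqy srhrv zoc fdv
Hunk 2: at line 3 remove [srhrv,zoc] add [jrfrc,nexk] -> 6 lines: ikn kfp syaqy jrfrc nexk fdv
Hunk 3: at line 2 remove [syaqy,jrfrc,nexk] add [xfvb] -> 4 lines: ikn kfp xfvb fdv
Hunk 4: at line 2 remove [xfvb] add [rbplu,wdto] -> 5 lines: ikn kfp rbplu wdto fdv
Final line 4: wdto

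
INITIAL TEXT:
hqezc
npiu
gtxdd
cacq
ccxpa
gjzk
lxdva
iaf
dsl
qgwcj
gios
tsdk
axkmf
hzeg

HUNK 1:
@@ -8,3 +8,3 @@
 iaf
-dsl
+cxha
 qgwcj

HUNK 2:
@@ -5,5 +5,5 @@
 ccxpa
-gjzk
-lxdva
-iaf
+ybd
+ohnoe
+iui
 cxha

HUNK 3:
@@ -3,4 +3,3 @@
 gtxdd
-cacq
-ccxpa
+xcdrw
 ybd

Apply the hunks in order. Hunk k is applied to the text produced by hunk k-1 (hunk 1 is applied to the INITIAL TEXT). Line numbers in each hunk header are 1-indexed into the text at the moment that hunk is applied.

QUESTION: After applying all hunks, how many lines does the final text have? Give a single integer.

Answer: 13

Derivation:
Hunk 1: at line 8 remove [dsl] add [cxha] -> 14 lines: hqezc npiu gtxdd cacq ccxpa gjzk lxdva iaf cxha qgwcj gios tsdk axkmf hzeg
Hunk 2: at line 5 remove [gjzk,lxdva,iaf] add [ybd,ohnoe,iui] -> 14 lines: hqezc npiu gtxdd cacq ccxpa ybd ohnoe iui cxha qgwcj gios tsdk axkmf hzeg
Hunk 3: at line 3 remove [cacq,ccxpa] add [xcdrw] -> 13 lines: hqezc npiu gtxdd xcdrw ybd ohnoe iui cxha qgwcj gios tsdk axkmf hzeg
Final line count: 13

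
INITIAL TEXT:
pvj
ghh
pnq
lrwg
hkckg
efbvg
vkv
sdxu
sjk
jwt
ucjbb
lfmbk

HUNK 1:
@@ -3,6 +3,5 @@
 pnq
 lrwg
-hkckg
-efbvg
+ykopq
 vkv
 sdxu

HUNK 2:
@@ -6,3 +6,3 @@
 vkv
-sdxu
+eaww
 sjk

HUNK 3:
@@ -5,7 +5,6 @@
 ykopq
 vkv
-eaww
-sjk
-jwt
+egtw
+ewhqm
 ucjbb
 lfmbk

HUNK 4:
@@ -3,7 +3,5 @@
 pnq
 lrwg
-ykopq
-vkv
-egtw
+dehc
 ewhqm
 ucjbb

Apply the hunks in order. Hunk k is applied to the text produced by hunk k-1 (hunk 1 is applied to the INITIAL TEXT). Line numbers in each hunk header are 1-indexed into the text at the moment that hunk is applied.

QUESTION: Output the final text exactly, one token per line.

Answer: pvj
ghh
pnq
lrwg
dehc
ewhqm
ucjbb
lfmbk

Derivation:
Hunk 1: at line 3 remove [hkckg,efbvg] add [ykopq] -> 11 lines: pvj ghh pnq lrwg ykopq vkv sdxu sjk jwt ucjbb lfmbk
Hunk 2: at line 6 remove [sdxu] add [eaww] -> 11 lines: pvj ghh pnq lrwg ykopq vkv eaww sjk jwt ucjbb lfmbk
Hunk 3: at line 5 remove [eaww,sjk,jwt] add [egtw,ewhqm] -> 10 lines: pvj ghh pnq lrwg ykopq vkv egtw ewhqm ucjbb lfmbk
Hunk 4: at line 3 remove [ykopq,vkv,egtw] add [dehc] -> 8 lines: pvj ghh pnq lrwg dehc ewhqm ucjbb lfmbk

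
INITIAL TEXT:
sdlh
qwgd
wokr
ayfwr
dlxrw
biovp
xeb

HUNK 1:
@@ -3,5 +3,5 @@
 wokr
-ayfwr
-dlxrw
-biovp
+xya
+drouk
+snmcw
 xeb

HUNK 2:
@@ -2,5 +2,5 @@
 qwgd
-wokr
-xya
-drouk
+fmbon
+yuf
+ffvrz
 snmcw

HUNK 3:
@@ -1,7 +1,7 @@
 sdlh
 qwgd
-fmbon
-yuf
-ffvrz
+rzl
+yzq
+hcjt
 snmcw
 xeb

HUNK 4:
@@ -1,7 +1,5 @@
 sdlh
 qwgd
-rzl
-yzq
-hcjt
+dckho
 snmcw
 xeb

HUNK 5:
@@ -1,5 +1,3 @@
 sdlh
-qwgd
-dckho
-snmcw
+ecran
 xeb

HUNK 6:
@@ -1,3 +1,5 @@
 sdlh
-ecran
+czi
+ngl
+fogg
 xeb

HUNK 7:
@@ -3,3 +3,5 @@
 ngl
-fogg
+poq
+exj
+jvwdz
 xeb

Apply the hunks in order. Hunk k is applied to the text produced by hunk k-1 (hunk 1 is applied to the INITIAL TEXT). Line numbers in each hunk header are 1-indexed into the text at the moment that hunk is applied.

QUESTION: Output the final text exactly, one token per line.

Hunk 1: at line 3 remove [ayfwr,dlxrw,biovp] add [xya,drouk,snmcw] -> 7 lines: sdlh qwgd wokr xya drouk snmcw xeb
Hunk 2: at line 2 remove [wokr,xya,drouk] add [fmbon,yuf,ffvrz] -> 7 lines: sdlh qwgd fmbon yuf ffvrz snmcw xeb
Hunk 3: at line 1 remove [fmbon,yuf,ffvrz] add [rzl,yzq,hcjt] -> 7 lines: sdlh qwgd rzl yzq hcjt snmcw xeb
Hunk 4: at line 1 remove [rzl,yzq,hcjt] add [dckho] -> 5 lines: sdlh qwgd dckho snmcw xeb
Hunk 5: at line 1 remove [qwgd,dckho,snmcw] add [ecran] -> 3 lines: sdlh ecran xeb
Hunk 6: at line 1 remove [ecran] add [czi,ngl,fogg] -> 5 lines: sdlh czi ngl fogg xeb
Hunk 7: at line 3 remove [fogg] add [poq,exj,jvwdz] -> 7 lines: sdlh czi ngl poq exj jvwdz xeb

Answer: sdlh
czi
ngl
poq
exj
jvwdz
xeb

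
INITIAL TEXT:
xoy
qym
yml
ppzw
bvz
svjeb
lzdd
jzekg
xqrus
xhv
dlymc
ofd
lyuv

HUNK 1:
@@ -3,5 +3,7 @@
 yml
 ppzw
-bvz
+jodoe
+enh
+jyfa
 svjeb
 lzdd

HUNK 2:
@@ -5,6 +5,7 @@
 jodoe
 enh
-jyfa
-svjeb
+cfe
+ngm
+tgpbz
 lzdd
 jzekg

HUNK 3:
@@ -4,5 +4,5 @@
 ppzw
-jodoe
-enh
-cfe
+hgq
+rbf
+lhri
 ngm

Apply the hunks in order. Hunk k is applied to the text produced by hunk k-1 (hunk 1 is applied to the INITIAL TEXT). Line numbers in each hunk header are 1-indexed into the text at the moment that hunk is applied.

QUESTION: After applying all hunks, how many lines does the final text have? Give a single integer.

Hunk 1: at line 3 remove [bvz] add [jodoe,enh,jyfa] -> 15 lines: xoy qym yml ppzw jodoe enh jyfa svjeb lzdd jzekg xqrus xhv dlymc ofd lyuv
Hunk 2: at line 5 remove [jyfa,svjeb] add [cfe,ngm,tgpbz] -> 16 lines: xoy qym yml ppzw jodoe enh cfe ngm tgpbz lzdd jzekg xqrus xhv dlymc ofd lyuv
Hunk 3: at line 4 remove [jodoe,enh,cfe] add [hgq,rbf,lhri] -> 16 lines: xoy qym yml ppzw hgq rbf lhri ngm tgpbz lzdd jzekg xqrus xhv dlymc ofd lyuv
Final line count: 16

Answer: 16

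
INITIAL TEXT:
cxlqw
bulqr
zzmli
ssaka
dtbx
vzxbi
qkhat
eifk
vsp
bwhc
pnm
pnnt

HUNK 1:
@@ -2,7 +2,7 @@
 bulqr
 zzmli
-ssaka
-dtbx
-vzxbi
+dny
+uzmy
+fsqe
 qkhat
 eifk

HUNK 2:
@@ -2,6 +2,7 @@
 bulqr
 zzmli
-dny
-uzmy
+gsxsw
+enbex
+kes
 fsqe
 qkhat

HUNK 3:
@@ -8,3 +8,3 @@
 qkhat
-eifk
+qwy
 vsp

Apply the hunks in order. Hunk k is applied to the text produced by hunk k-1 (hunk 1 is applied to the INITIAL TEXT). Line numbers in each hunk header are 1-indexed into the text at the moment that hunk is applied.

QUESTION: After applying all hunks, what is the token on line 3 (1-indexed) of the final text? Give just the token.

Hunk 1: at line 2 remove [ssaka,dtbx,vzxbi] add [dny,uzmy,fsqe] -> 12 lines: cxlqw bulqr zzmli dny uzmy fsqe qkhat eifk vsp bwhc pnm pnnt
Hunk 2: at line 2 remove [dny,uzmy] add [gsxsw,enbex,kes] -> 13 lines: cxlqw bulqr zzmli gsxsw enbex kes fsqe qkhat eifk vsp bwhc pnm pnnt
Hunk 3: at line 8 remove [eifk] add [qwy] -> 13 lines: cxlqw bulqr zzmli gsxsw enbex kes fsqe qkhat qwy vsp bwhc pnm pnnt
Final line 3: zzmli

Answer: zzmli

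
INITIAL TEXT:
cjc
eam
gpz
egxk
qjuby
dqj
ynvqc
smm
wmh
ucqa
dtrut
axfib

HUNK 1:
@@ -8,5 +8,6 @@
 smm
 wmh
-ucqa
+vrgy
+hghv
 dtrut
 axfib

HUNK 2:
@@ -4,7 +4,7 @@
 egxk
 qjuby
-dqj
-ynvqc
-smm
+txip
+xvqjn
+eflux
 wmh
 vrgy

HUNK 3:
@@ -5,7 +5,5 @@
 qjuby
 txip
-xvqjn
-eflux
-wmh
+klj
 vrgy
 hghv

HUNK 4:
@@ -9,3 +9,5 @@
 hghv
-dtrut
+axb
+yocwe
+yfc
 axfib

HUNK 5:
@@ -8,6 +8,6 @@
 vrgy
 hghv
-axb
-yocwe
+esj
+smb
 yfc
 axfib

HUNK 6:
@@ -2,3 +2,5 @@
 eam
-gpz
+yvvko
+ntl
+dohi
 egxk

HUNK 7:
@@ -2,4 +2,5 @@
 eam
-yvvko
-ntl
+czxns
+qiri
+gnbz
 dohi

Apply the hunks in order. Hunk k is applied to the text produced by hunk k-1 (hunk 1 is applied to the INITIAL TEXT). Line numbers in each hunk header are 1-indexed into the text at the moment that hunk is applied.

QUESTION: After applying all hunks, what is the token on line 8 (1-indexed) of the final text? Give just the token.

Hunk 1: at line 8 remove [ucqa] add [vrgy,hghv] -> 13 lines: cjc eam gpz egxk qjuby dqj ynvqc smm wmh vrgy hghv dtrut axfib
Hunk 2: at line 4 remove [dqj,ynvqc,smm] add [txip,xvqjn,eflux] -> 13 lines: cjc eam gpz egxk qjuby txip xvqjn eflux wmh vrgy hghv dtrut axfib
Hunk 3: at line 5 remove [xvqjn,eflux,wmh] add [klj] -> 11 lines: cjc eam gpz egxk qjuby txip klj vrgy hghv dtrut axfib
Hunk 4: at line 9 remove [dtrut] add [axb,yocwe,yfc] -> 13 lines: cjc eam gpz egxk qjuby txip klj vrgy hghv axb yocwe yfc axfib
Hunk 5: at line 8 remove [axb,yocwe] add [esj,smb] -> 13 lines: cjc eam gpz egxk qjuby txip klj vrgy hghv esj smb yfc axfib
Hunk 6: at line 2 remove [gpz] add [yvvko,ntl,dohi] -> 15 lines: cjc eam yvvko ntl dohi egxk qjuby txip klj vrgy hghv esj smb yfc axfib
Hunk 7: at line 2 remove [yvvko,ntl] add [czxns,qiri,gnbz] -> 16 lines: cjc eam czxns qiri gnbz dohi egxk qjuby txip klj vrgy hghv esj smb yfc axfib
Final line 8: qjuby

Answer: qjuby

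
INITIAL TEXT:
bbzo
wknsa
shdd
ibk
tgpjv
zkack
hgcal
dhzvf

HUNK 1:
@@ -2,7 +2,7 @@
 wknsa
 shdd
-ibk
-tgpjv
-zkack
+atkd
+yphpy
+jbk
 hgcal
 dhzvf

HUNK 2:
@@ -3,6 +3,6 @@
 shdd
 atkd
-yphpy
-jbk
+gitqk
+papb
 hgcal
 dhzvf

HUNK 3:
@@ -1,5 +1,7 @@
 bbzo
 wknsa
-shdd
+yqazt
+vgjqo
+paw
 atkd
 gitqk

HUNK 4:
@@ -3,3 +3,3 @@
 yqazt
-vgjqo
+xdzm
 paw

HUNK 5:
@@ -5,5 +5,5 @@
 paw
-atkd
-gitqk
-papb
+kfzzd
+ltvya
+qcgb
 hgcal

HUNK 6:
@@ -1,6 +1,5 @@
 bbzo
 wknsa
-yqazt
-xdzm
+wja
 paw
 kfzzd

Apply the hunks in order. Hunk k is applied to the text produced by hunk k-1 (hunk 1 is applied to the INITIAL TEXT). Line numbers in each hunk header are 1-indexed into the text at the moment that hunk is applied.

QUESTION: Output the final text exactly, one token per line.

Hunk 1: at line 2 remove [ibk,tgpjv,zkack] add [atkd,yphpy,jbk] -> 8 lines: bbzo wknsa shdd atkd yphpy jbk hgcal dhzvf
Hunk 2: at line 3 remove [yphpy,jbk] add [gitqk,papb] -> 8 lines: bbzo wknsa shdd atkd gitqk papb hgcal dhzvf
Hunk 3: at line 1 remove [shdd] add [yqazt,vgjqo,paw] -> 10 lines: bbzo wknsa yqazt vgjqo paw atkd gitqk papb hgcal dhzvf
Hunk 4: at line 3 remove [vgjqo] add [xdzm] -> 10 lines: bbzo wknsa yqazt xdzm paw atkd gitqk papb hgcal dhzvf
Hunk 5: at line 5 remove [atkd,gitqk,papb] add [kfzzd,ltvya,qcgb] -> 10 lines: bbzo wknsa yqazt xdzm paw kfzzd ltvya qcgb hgcal dhzvf
Hunk 6: at line 1 remove [yqazt,xdzm] add [wja] -> 9 lines: bbzo wknsa wja paw kfzzd ltvya qcgb hgcal dhzvf

Answer: bbzo
wknsa
wja
paw
kfzzd
ltvya
qcgb
hgcal
dhzvf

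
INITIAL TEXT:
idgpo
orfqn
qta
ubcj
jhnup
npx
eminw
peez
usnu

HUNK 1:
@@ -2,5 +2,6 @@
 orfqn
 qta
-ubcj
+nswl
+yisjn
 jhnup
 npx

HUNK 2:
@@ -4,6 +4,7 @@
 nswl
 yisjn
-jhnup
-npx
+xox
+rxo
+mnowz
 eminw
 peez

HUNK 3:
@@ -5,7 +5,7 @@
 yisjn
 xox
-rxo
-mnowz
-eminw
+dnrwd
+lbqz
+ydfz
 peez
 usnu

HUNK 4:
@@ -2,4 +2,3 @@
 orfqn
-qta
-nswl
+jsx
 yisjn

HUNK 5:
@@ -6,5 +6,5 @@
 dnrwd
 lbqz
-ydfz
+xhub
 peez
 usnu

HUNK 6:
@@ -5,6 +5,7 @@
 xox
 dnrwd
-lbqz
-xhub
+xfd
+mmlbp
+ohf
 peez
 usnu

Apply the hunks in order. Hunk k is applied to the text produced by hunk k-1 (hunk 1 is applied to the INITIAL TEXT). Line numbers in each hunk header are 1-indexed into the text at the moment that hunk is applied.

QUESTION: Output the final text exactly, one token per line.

Hunk 1: at line 2 remove [ubcj] add [nswl,yisjn] -> 10 lines: idgpo orfqn qta nswl yisjn jhnup npx eminw peez usnu
Hunk 2: at line 4 remove [jhnup,npx] add [xox,rxo,mnowz] -> 11 lines: idgpo orfqn qta nswl yisjn xox rxo mnowz eminw peez usnu
Hunk 3: at line 5 remove [rxo,mnowz,eminw] add [dnrwd,lbqz,ydfz] -> 11 lines: idgpo orfqn qta nswl yisjn xox dnrwd lbqz ydfz peez usnu
Hunk 4: at line 2 remove [qta,nswl] add [jsx] -> 10 lines: idgpo orfqn jsx yisjn xox dnrwd lbqz ydfz peez usnu
Hunk 5: at line 6 remove [ydfz] add [xhub] -> 10 lines: idgpo orfqn jsx yisjn xox dnrwd lbqz xhub peez usnu
Hunk 6: at line 5 remove [lbqz,xhub] add [xfd,mmlbp,ohf] -> 11 lines: idgpo orfqn jsx yisjn xox dnrwd xfd mmlbp ohf peez usnu

Answer: idgpo
orfqn
jsx
yisjn
xox
dnrwd
xfd
mmlbp
ohf
peez
usnu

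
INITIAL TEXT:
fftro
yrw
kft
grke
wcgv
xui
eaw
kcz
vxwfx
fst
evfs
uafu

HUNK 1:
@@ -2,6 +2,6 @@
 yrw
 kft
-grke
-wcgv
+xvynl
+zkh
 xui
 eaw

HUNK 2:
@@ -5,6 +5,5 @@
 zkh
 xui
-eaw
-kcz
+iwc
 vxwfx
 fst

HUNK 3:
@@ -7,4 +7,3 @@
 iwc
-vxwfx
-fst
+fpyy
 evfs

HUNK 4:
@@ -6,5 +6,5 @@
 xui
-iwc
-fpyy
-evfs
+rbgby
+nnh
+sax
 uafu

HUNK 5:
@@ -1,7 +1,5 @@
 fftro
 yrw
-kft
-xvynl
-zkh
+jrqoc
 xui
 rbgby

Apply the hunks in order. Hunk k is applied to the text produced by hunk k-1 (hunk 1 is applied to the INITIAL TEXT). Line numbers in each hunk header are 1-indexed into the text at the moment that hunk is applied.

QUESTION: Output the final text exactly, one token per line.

Hunk 1: at line 2 remove [grke,wcgv] add [xvynl,zkh] -> 12 lines: fftro yrw kft xvynl zkh xui eaw kcz vxwfx fst evfs uafu
Hunk 2: at line 5 remove [eaw,kcz] add [iwc] -> 11 lines: fftro yrw kft xvynl zkh xui iwc vxwfx fst evfs uafu
Hunk 3: at line 7 remove [vxwfx,fst] add [fpyy] -> 10 lines: fftro yrw kft xvynl zkh xui iwc fpyy evfs uafu
Hunk 4: at line 6 remove [iwc,fpyy,evfs] add [rbgby,nnh,sax] -> 10 lines: fftro yrw kft xvynl zkh xui rbgby nnh sax uafu
Hunk 5: at line 1 remove [kft,xvynl,zkh] add [jrqoc] -> 8 lines: fftro yrw jrqoc xui rbgby nnh sax uafu

Answer: fftro
yrw
jrqoc
xui
rbgby
nnh
sax
uafu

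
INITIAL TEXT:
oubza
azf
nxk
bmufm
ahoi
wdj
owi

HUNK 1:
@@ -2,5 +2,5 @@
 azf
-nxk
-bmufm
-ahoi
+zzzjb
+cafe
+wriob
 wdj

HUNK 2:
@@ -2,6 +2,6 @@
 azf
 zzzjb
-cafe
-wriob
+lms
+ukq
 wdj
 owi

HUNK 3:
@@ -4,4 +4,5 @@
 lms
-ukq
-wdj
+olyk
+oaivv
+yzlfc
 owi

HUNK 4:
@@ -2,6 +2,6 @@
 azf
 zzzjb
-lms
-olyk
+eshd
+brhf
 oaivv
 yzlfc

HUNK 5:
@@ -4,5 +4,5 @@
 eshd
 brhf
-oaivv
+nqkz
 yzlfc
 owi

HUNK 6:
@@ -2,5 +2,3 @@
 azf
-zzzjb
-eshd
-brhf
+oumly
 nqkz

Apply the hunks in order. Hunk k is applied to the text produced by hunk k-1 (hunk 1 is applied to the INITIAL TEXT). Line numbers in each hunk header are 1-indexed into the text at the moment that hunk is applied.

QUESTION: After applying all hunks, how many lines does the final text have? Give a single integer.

Hunk 1: at line 2 remove [nxk,bmufm,ahoi] add [zzzjb,cafe,wriob] -> 7 lines: oubza azf zzzjb cafe wriob wdj owi
Hunk 2: at line 2 remove [cafe,wriob] add [lms,ukq] -> 7 lines: oubza azf zzzjb lms ukq wdj owi
Hunk 3: at line 4 remove [ukq,wdj] add [olyk,oaivv,yzlfc] -> 8 lines: oubza azf zzzjb lms olyk oaivv yzlfc owi
Hunk 4: at line 2 remove [lms,olyk] add [eshd,brhf] -> 8 lines: oubza azf zzzjb eshd brhf oaivv yzlfc owi
Hunk 5: at line 4 remove [oaivv] add [nqkz] -> 8 lines: oubza azf zzzjb eshd brhf nqkz yzlfc owi
Hunk 6: at line 2 remove [zzzjb,eshd,brhf] add [oumly] -> 6 lines: oubza azf oumly nqkz yzlfc owi
Final line count: 6

Answer: 6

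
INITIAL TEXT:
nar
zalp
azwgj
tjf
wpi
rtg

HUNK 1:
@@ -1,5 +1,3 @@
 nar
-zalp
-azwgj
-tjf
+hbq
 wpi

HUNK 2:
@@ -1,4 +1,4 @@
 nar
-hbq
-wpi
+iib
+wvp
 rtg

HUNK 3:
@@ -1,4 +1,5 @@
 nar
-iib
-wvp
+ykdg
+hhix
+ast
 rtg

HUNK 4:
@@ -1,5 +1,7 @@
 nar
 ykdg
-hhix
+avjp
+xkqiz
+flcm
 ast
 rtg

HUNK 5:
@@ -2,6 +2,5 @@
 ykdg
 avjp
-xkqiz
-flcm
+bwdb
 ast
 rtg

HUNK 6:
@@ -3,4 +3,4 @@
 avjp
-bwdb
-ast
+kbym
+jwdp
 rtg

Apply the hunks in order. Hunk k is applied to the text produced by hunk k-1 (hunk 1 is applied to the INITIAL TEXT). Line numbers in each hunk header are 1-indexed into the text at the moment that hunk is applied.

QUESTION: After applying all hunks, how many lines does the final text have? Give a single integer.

Answer: 6

Derivation:
Hunk 1: at line 1 remove [zalp,azwgj,tjf] add [hbq] -> 4 lines: nar hbq wpi rtg
Hunk 2: at line 1 remove [hbq,wpi] add [iib,wvp] -> 4 lines: nar iib wvp rtg
Hunk 3: at line 1 remove [iib,wvp] add [ykdg,hhix,ast] -> 5 lines: nar ykdg hhix ast rtg
Hunk 4: at line 1 remove [hhix] add [avjp,xkqiz,flcm] -> 7 lines: nar ykdg avjp xkqiz flcm ast rtg
Hunk 5: at line 2 remove [xkqiz,flcm] add [bwdb] -> 6 lines: nar ykdg avjp bwdb ast rtg
Hunk 6: at line 3 remove [bwdb,ast] add [kbym,jwdp] -> 6 lines: nar ykdg avjp kbym jwdp rtg
Final line count: 6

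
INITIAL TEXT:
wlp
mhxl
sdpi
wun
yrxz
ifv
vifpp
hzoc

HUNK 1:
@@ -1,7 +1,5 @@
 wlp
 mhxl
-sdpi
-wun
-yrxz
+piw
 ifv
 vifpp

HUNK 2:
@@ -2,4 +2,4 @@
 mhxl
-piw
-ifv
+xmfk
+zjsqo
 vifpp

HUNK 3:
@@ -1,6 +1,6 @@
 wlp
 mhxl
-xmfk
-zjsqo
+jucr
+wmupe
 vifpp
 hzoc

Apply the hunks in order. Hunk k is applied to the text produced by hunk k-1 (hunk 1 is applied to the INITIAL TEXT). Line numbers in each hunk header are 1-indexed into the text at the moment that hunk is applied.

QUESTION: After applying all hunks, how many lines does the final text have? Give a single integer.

Answer: 6

Derivation:
Hunk 1: at line 1 remove [sdpi,wun,yrxz] add [piw] -> 6 lines: wlp mhxl piw ifv vifpp hzoc
Hunk 2: at line 2 remove [piw,ifv] add [xmfk,zjsqo] -> 6 lines: wlp mhxl xmfk zjsqo vifpp hzoc
Hunk 3: at line 1 remove [xmfk,zjsqo] add [jucr,wmupe] -> 6 lines: wlp mhxl jucr wmupe vifpp hzoc
Final line count: 6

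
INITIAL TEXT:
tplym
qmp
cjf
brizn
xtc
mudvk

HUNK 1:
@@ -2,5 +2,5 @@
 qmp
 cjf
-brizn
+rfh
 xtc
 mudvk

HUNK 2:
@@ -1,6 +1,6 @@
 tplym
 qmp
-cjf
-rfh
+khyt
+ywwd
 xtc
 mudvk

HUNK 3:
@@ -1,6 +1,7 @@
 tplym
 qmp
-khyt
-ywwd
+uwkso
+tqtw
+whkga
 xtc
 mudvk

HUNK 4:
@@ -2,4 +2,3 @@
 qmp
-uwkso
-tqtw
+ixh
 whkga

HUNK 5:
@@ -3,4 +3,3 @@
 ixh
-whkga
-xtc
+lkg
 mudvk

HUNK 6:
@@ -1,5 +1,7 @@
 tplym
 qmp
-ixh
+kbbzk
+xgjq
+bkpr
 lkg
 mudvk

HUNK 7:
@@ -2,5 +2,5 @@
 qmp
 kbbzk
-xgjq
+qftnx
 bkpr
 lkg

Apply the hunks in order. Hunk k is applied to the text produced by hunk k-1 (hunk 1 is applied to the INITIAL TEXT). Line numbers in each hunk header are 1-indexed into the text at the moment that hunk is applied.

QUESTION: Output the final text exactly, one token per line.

Hunk 1: at line 2 remove [brizn] add [rfh] -> 6 lines: tplym qmp cjf rfh xtc mudvk
Hunk 2: at line 1 remove [cjf,rfh] add [khyt,ywwd] -> 6 lines: tplym qmp khyt ywwd xtc mudvk
Hunk 3: at line 1 remove [khyt,ywwd] add [uwkso,tqtw,whkga] -> 7 lines: tplym qmp uwkso tqtw whkga xtc mudvk
Hunk 4: at line 2 remove [uwkso,tqtw] add [ixh] -> 6 lines: tplym qmp ixh whkga xtc mudvk
Hunk 5: at line 3 remove [whkga,xtc] add [lkg] -> 5 lines: tplym qmp ixh lkg mudvk
Hunk 6: at line 1 remove [ixh] add [kbbzk,xgjq,bkpr] -> 7 lines: tplym qmp kbbzk xgjq bkpr lkg mudvk
Hunk 7: at line 2 remove [xgjq] add [qftnx] -> 7 lines: tplym qmp kbbzk qftnx bkpr lkg mudvk

Answer: tplym
qmp
kbbzk
qftnx
bkpr
lkg
mudvk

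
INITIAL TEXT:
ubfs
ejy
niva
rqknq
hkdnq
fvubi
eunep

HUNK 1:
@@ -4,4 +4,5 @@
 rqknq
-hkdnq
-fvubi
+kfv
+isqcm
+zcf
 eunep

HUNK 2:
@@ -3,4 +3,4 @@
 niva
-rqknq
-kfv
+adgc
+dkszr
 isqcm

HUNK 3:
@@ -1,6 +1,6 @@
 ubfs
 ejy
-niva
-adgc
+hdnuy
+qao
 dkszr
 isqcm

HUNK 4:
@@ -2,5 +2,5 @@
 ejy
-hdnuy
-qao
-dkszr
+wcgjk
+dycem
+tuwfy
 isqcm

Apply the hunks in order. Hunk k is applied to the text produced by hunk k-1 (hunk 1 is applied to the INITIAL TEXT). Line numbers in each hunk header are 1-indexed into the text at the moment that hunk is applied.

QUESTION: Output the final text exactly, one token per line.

Answer: ubfs
ejy
wcgjk
dycem
tuwfy
isqcm
zcf
eunep

Derivation:
Hunk 1: at line 4 remove [hkdnq,fvubi] add [kfv,isqcm,zcf] -> 8 lines: ubfs ejy niva rqknq kfv isqcm zcf eunep
Hunk 2: at line 3 remove [rqknq,kfv] add [adgc,dkszr] -> 8 lines: ubfs ejy niva adgc dkszr isqcm zcf eunep
Hunk 3: at line 1 remove [niva,adgc] add [hdnuy,qao] -> 8 lines: ubfs ejy hdnuy qao dkszr isqcm zcf eunep
Hunk 4: at line 2 remove [hdnuy,qao,dkszr] add [wcgjk,dycem,tuwfy] -> 8 lines: ubfs ejy wcgjk dycem tuwfy isqcm zcf eunep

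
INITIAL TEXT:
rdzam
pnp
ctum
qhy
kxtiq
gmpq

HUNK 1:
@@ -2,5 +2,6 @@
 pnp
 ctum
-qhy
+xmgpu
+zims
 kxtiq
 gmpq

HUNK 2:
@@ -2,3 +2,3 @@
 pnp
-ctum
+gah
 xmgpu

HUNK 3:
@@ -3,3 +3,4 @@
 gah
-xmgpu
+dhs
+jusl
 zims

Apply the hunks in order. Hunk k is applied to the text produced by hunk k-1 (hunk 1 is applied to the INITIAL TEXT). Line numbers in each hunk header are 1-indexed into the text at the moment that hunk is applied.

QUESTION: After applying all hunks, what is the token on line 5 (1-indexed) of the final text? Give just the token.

Hunk 1: at line 2 remove [qhy] add [xmgpu,zims] -> 7 lines: rdzam pnp ctum xmgpu zims kxtiq gmpq
Hunk 2: at line 2 remove [ctum] add [gah] -> 7 lines: rdzam pnp gah xmgpu zims kxtiq gmpq
Hunk 3: at line 3 remove [xmgpu] add [dhs,jusl] -> 8 lines: rdzam pnp gah dhs jusl zims kxtiq gmpq
Final line 5: jusl

Answer: jusl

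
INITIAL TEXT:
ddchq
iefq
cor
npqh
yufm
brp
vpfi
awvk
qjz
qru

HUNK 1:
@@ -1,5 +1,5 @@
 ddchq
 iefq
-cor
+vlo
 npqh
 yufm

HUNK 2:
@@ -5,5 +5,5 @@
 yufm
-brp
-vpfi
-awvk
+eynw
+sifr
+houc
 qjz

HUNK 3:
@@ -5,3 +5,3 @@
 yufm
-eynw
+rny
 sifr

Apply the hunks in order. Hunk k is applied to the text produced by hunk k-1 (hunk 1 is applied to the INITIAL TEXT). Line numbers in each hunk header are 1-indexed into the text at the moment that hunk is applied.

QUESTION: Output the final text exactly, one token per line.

Answer: ddchq
iefq
vlo
npqh
yufm
rny
sifr
houc
qjz
qru

Derivation:
Hunk 1: at line 1 remove [cor] add [vlo] -> 10 lines: ddchq iefq vlo npqh yufm brp vpfi awvk qjz qru
Hunk 2: at line 5 remove [brp,vpfi,awvk] add [eynw,sifr,houc] -> 10 lines: ddchq iefq vlo npqh yufm eynw sifr houc qjz qru
Hunk 3: at line 5 remove [eynw] add [rny] -> 10 lines: ddchq iefq vlo npqh yufm rny sifr houc qjz qru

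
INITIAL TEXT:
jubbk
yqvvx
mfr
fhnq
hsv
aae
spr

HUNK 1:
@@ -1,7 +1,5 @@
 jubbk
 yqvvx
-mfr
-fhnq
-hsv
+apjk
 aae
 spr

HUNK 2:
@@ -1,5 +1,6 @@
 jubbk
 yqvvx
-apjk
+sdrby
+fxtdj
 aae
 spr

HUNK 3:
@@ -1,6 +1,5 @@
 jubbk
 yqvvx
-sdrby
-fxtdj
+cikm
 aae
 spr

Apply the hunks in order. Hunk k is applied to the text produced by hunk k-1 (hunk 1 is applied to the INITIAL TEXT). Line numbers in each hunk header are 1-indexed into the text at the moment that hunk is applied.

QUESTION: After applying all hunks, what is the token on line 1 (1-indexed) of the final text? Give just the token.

Hunk 1: at line 1 remove [mfr,fhnq,hsv] add [apjk] -> 5 lines: jubbk yqvvx apjk aae spr
Hunk 2: at line 1 remove [apjk] add [sdrby,fxtdj] -> 6 lines: jubbk yqvvx sdrby fxtdj aae spr
Hunk 3: at line 1 remove [sdrby,fxtdj] add [cikm] -> 5 lines: jubbk yqvvx cikm aae spr
Final line 1: jubbk

Answer: jubbk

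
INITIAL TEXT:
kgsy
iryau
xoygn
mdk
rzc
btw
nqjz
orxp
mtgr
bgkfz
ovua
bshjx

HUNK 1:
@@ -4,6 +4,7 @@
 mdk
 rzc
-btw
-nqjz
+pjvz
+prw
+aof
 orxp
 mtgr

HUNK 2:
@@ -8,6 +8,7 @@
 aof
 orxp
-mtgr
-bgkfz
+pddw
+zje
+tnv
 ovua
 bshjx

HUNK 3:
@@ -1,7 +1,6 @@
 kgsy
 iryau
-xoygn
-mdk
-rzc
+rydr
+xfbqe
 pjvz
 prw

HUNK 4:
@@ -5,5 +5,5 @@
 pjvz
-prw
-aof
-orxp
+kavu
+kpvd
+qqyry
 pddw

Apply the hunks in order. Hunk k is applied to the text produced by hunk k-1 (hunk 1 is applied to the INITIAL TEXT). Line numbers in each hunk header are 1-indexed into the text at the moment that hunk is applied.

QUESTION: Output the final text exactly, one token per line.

Answer: kgsy
iryau
rydr
xfbqe
pjvz
kavu
kpvd
qqyry
pddw
zje
tnv
ovua
bshjx

Derivation:
Hunk 1: at line 4 remove [btw,nqjz] add [pjvz,prw,aof] -> 13 lines: kgsy iryau xoygn mdk rzc pjvz prw aof orxp mtgr bgkfz ovua bshjx
Hunk 2: at line 8 remove [mtgr,bgkfz] add [pddw,zje,tnv] -> 14 lines: kgsy iryau xoygn mdk rzc pjvz prw aof orxp pddw zje tnv ovua bshjx
Hunk 3: at line 1 remove [xoygn,mdk,rzc] add [rydr,xfbqe] -> 13 lines: kgsy iryau rydr xfbqe pjvz prw aof orxp pddw zje tnv ovua bshjx
Hunk 4: at line 5 remove [prw,aof,orxp] add [kavu,kpvd,qqyry] -> 13 lines: kgsy iryau rydr xfbqe pjvz kavu kpvd qqyry pddw zje tnv ovua bshjx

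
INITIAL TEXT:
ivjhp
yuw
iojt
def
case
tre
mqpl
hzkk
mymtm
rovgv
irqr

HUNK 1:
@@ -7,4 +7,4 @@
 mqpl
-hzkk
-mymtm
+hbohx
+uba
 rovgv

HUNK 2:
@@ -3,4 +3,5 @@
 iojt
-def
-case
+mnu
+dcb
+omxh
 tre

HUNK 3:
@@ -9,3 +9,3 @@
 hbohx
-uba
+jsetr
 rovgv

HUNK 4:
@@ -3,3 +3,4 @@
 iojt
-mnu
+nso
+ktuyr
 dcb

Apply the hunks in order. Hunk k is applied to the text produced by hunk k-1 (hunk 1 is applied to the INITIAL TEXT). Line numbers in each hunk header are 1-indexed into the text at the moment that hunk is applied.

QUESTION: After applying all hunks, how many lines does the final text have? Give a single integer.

Hunk 1: at line 7 remove [hzkk,mymtm] add [hbohx,uba] -> 11 lines: ivjhp yuw iojt def case tre mqpl hbohx uba rovgv irqr
Hunk 2: at line 3 remove [def,case] add [mnu,dcb,omxh] -> 12 lines: ivjhp yuw iojt mnu dcb omxh tre mqpl hbohx uba rovgv irqr
Hunk 3: at line 9 remove [uba] add [jsetr] -> 12 lines: ivjhp yuw iojt mnu dcb omxh tre mqpl hbohx jsetr rovgv irqr
Hunk 4: at line 3 remove [mnu] add [nso,ktuyr] -> 13 lines: ivjhp yuw iojt nso ktuyr dcb omxh tre mqpl hbohx jsetr rovgv irqr
Final line count: 13

Answer: 13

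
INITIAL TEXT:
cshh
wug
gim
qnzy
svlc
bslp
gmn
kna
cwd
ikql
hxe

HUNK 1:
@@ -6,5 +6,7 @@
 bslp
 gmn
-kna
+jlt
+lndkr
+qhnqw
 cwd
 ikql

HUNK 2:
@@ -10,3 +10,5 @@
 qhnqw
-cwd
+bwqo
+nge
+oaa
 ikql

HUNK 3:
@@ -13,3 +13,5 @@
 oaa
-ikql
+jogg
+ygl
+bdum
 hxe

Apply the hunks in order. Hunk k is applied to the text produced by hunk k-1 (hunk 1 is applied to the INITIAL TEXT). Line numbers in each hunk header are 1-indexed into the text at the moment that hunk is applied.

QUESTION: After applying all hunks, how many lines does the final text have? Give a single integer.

Hunk 1: at line 6 remove [kna] add [jlt,lndkr,qhnqw] -> 13 lines: cshh wug gim qnzy svlc bslp gmn jlt lndkr qhnqw cwd ikql hxe
Hunk 2: at line 10 remove [cwd] add [bwqo,nge,oaa] -> 15 lines: cshh wug gim qnzy svlc bslp gmn jlt lndkr qhnqw bwqo nge oaa ikql hxe
Hunk 3: at line 13 remove [ikql] add [jogg,ygl,bdum] -> 17 lines: cshh wug gim qnzy svlc bslp gmn jlt lndkr qhnqw bwqo nge oaa jogg ygl bdum hxe
Final line count: 17

Answer: 17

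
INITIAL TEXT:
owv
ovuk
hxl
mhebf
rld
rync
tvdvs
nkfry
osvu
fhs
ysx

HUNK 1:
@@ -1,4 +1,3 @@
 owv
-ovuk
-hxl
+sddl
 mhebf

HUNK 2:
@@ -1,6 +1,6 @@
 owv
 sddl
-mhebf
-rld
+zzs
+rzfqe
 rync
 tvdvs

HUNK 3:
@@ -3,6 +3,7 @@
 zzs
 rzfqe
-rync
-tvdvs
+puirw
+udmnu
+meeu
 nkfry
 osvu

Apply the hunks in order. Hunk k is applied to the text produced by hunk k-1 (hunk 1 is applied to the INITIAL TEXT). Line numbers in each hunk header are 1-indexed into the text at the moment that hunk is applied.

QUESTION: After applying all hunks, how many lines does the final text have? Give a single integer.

Answer: 11

Derivation:
Hunk 1: at line 1 remove [ovuk,hxl] add [sddl] -> 10 lines: owv sddl mhebf rld rync tvdvs nkfry osvu fhs ysx
Hunk 2: at line 1 remove [mhebf,rld] add [zzs,rzfqe] -> 10 lines: owv sddl zzs rzfqe rync tvdvs nkfry osvu fhs ysx
Hunk 3: at line 3 remove [rync,tvdvs] add [puirw,udmnu,meeu] -> 11 lines: owv sddl zzs rzfqe puirw udmnu meeu nkfry osvu fhs ysx
Final line count: 11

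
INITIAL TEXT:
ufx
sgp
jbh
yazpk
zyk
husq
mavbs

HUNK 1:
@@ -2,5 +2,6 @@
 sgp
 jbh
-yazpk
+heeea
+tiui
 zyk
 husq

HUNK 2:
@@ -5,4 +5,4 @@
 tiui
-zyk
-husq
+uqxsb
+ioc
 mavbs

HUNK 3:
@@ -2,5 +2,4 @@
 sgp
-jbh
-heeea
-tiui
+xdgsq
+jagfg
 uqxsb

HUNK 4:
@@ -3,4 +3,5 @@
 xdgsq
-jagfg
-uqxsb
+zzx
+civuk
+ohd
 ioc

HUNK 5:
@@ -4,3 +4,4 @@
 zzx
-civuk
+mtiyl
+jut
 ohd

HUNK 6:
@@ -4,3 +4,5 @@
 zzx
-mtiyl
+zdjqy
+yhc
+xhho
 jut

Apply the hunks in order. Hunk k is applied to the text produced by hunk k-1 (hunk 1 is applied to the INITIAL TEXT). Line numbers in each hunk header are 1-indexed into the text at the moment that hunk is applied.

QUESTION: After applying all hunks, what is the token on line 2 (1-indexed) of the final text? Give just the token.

Answer: sgp

Derivation:
Hunk 1: at line 2 remove [yazpk] add [heeea,tiui] -> 8 lines: ufx sgp jbh heeea tiui zyk husq mavbs
Hunk 2: at line 5 remove [zyk,husq] add [uqxsb,ioc] -> 8 lines: ufx sgp jbh heeea tiui uqxsb ioc mavbs
Hunk 3: at line 2 remove [jbh,heeea,tiui] add [xdgsq,jagfg] -> 7 lines: ufx sgp xdgsq jagfg uqxsb ioc mavbs
Hunk 4: at line 3 remove [jagfg,uqxsb] add [zzx,civuk,ohd] -> 8 lines: ufx sgp xdgsq zzx civuk ohd ioc mavbs
Hunk 5: at line 4 remove [civuk] add [mtiyl,jut] -> 9 lines: ufx sgp xdgsq zzx mtiyl jut ohd ioc mavbs
Hunk 6: at line 4 remove [mtiyl] add [zdjqy,yhc,xhho] -> 11 lines: ufx sgp xdgsq zzx zdjqy yhc xhho jut ohd ioc mavbs
Final line 2: sgp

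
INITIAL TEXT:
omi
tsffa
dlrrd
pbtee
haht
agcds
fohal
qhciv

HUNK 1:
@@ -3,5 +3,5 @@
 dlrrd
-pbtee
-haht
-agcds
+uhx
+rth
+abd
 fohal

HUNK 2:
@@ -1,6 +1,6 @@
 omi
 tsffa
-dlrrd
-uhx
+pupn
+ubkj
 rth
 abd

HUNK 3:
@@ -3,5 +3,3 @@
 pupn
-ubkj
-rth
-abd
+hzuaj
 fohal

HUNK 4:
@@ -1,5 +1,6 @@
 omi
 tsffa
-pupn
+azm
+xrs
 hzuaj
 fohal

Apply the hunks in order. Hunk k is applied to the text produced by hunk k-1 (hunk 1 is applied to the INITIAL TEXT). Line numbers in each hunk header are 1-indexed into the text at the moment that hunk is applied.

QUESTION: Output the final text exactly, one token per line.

Answer: omi
tsffa
azm
xrs
hzuaj
fohal
qhciv

Derivation:
Hunk 1: at line 3 remove [pbtee,haht,agcds] add [uhx,rth,abd] -> 8 lines: omi tsffa dlrrd uhx rth abd fohal qhciv
Hunk 2: at line 1 remove [dlrrd,uhx] add [pupn,ubkj] -> 8 lines: omi tsffa pupn ubkj rth abd fohal qhciv
Hunk 3: at line 3 remove [ubkj,rth,abd] add [hzuaj] -> 6 lines: omi tsffa pupn hzuaj fohal qhciv
Hunk 4: at line 1 remove [pupn] add [azm,xrs] -> 7 lines: omi tsffa azm xrs hzuaj fohal qhciv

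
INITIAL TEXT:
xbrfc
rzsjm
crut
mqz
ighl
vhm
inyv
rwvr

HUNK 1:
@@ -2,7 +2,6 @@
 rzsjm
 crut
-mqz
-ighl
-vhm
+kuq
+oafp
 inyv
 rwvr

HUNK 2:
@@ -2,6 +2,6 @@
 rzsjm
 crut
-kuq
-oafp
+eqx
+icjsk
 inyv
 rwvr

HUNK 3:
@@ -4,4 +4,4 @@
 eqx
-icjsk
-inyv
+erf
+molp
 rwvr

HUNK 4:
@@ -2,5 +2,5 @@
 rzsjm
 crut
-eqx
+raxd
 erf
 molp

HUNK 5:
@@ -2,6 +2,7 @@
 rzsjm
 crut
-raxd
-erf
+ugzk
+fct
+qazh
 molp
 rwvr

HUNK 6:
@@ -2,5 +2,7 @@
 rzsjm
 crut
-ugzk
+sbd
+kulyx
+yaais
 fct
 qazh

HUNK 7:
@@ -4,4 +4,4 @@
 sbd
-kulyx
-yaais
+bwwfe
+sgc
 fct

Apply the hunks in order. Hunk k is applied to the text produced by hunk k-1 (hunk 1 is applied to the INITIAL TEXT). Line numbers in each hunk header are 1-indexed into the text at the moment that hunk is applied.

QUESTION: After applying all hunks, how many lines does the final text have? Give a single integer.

Answer: 10

Derivation:
Hunk 1: at line 2 remove [mqz,ighl,vhm] add [kuq,oafp] -> 7 lines: xbrfc rzsjm crut kuq oafp inyv rwvr
Hunk 2: at line 2 remove [kuq,oafp] add [eqx,icjsk] -> 7 lines: xbrfc rzsjm crut eqx icjsk inyv rwvr
Hunk 3: at line 4 remove [icjsk,inyv] add [erf,molp] -> 7 lines: xbrfc rzsjm crut eqx erf molp rwvr
Hunk 4: at line 2 remove [eqx] add [raxd] -> 7 lines: xbrfc rzsjm crut raxd erf molp rwvr
Hunk 5: at line 2 remove [raxd,erf] add [ugzk,fct,qazh] -> 8 lines: xbrfc rzsjm crut ugzk fct qazh molp rwvr
Hunk 6: at line 2 remove [ugzk] add [sbd,kulyx,yaais] -> 10 lines: xbrfc rzsjm crut sbd kulyx yaais fct qazh molp rwvr
Hunk 7: at line 4 remove [kulyx,yaais] add [bwwfe,sgc] -> 10 lines: xbrfc rzsjm crut sbd bwwfe sgc fct qazh molp rwvr
Final line count: 10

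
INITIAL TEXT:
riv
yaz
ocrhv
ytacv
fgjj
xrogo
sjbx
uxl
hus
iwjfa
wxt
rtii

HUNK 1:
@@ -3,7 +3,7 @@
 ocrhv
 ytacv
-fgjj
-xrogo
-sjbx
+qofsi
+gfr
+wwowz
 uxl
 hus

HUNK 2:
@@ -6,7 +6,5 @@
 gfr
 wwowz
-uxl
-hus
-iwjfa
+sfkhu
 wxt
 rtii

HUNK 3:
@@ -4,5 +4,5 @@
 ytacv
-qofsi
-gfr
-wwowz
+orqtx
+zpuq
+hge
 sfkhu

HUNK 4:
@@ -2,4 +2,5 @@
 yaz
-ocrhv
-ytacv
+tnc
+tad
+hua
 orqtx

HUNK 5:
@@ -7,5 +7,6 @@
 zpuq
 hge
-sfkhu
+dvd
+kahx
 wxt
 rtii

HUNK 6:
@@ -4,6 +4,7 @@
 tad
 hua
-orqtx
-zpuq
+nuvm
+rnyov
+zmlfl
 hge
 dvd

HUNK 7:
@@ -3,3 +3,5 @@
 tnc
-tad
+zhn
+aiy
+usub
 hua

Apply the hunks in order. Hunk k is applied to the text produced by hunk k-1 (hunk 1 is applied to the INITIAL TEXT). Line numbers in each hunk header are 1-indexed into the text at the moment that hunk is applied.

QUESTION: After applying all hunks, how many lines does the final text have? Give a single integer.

Hunk 1: at line 3 remove [fgjj,xrogo,sjbx] add [qofsi,gfr,wwowz] -> 12 lines: riv yaz ocrhv ytacv qofsi gfr wwowz uxl hus iwjfa wxt rtii
Hunk 2: at line 6 remove [uxl,hus,iwjfa] add [sfkhu] -> 10 lines: riv yaz ocrhv ytacv qofsi gfr wwowz sfkhu wxt rtii
Hunk 3: at line 4 remove [qofsi,gfr,wwowz] add [orqtx,zpuq,hge] -> 10 lines: riv yaz ocrhv ytacv orqtx zpuq hge sfkhu wxt rtii
Hunk 4: at line 2 remove [ocrhv,ytacv] add [tnc,tad,hua] -> 11 lines: riv yaz tnc tad hua orqtx zpuq hge sfkhu wxt rtii
Hunk 5: at line 7 remove [sfkhu] add [dvd,kahx] -> 12 lines: riv yaz tnc tad hua orqtx zpuq hge dvd kahx wxt rtii
Hunk 6: at line 4 remove [orqtx,zpuq] add [nuvm,rnyov,zmlfl] -> 13 lines: riv yaz tnc tad hua nuvm rnyov zmlfl hge dvd kahx wxt rtii
Hunk 7: at line 3 remove [tad] add [zhn,aiy,usub] -> 15 lines: riv yaz tnc zhn aiy usub hua nuvm rnyov zmlfl hge dvd kahx wxt rtii
Final line count: 15

Answer: 15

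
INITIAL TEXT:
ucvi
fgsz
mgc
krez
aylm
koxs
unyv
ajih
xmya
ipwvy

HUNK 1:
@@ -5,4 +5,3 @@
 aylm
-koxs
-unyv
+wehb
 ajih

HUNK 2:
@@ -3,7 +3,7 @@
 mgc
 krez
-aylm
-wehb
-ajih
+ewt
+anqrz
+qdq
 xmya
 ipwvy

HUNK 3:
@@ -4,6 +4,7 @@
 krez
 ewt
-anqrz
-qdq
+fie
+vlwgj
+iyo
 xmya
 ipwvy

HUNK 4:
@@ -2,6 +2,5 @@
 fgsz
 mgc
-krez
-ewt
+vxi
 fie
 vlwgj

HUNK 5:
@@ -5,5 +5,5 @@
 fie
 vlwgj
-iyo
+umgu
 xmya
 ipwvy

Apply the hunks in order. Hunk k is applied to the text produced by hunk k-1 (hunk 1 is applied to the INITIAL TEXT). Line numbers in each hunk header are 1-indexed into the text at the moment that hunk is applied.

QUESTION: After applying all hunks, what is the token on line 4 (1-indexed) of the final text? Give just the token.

Hunk 1: at line 5 remove [koxs,unyv] add [wehb] -> 9 lines: ucvi fgsz mgc krez aylm wehb ajih xmya ipwvy
Hunk 2: at line 3 remove [aylm,wehb,ajih] add [ewt,anqrz,qdq] -> 9 lines: ucvi fgsz mgc krez ewt anqrz qdq xmya ipwvy
Hunk 3: at line 4 remove [anqrz,qdq] add [fie,vlwgj,iyo] -> 10 lines: ucvi fgsz mgc krez ewt fie vlwgj iyo xmya ipwvy
Hunk 4: at line 2 remove [krez,ewt] add [vxi] -> 9 lines: ucvi fgsz mgc vxi fie vlwgj iyo xmya ipwvy
Hunk 5: at line 5 remove [iyo] add [umgu] -> 9 lines: ucvi fgsz mgc vxi fie vlwgj umgu xmya ipwvy
Final line 4: vxi

Answer: vxi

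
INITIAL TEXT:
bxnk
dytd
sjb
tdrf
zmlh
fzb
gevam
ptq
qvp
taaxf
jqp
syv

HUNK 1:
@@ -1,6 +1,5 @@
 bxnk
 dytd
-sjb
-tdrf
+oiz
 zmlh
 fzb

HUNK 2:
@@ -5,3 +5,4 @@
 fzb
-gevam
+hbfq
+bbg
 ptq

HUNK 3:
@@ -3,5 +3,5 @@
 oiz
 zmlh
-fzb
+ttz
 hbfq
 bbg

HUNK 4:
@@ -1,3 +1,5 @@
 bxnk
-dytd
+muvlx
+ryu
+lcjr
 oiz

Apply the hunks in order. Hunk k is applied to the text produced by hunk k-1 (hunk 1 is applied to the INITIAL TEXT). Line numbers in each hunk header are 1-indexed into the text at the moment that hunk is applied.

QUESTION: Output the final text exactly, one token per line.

Hunk 1: at line 1 remove [sjb,tdrf] add [oiz] -> 11 lines: bxnk dytd oiz zmlh fzb gevam ptq qvp taaxf jqp syv
Hunk 2: at line 5 remove [gevam] add [hbfq,bbg] -> 12 lines: bxnk dytd oiz zmlh fzb hbfq bbg ptq qvp taaxf jqp syv
Hunk 3: at line 3 remove [fzb] add [ttz] -> 12 lines: bxnk dytd oiz zmlh ttz hbfq bbg ptq qvp taaxf jqp syv
Hunk 4: at line 1 remove [dytd] add [muvlx,ryu,lcjr] -> 14 lines: bxnk muvlx ryu lcjr oiz zmlh ttz hbfq bbg ptq qvp taaxf jqp syv

Answer: bxnk
muvlx
ryu
lcjr
oiz
zmlh
ttz
hbfq
bbg
ptq
qvp
taaxf
jqp
syv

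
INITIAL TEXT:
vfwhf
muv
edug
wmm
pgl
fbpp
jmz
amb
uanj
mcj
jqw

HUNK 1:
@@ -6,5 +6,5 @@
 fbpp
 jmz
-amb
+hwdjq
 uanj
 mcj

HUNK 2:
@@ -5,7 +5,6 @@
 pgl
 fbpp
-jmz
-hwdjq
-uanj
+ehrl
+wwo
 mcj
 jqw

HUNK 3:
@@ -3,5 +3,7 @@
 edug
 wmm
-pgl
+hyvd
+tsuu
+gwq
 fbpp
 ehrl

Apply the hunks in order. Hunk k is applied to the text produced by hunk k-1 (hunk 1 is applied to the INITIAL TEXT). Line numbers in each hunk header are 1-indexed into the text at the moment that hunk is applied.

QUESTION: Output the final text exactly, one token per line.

Hunk 1: at line 6 remove [amb] add [hwdjq] -> 11 lines: vfwhf muv edug wmm pgl fbpp jmz hwdjq uanj mcj jqw
Hunk 2: at line 5 remove [jmz,hwdjq,uanj] add [ehrl,wwo] -> 10 lines: vfwhf muv edug wmm pgl fbpp ehrl wwo mcj jqw
Hunk 3: at line 3 remove [pgl] add [hyvd,tsuu,gwq] -> 12 lines: vfwhf muv edug wmm hyvd tsuu gwq fbpp ehrl wwo mcj jqw

Answer: vfwhf
muv
edug
wmm
hyvd
tsuu
gwq
fbpp
ehrl
wwo
mcj
jqw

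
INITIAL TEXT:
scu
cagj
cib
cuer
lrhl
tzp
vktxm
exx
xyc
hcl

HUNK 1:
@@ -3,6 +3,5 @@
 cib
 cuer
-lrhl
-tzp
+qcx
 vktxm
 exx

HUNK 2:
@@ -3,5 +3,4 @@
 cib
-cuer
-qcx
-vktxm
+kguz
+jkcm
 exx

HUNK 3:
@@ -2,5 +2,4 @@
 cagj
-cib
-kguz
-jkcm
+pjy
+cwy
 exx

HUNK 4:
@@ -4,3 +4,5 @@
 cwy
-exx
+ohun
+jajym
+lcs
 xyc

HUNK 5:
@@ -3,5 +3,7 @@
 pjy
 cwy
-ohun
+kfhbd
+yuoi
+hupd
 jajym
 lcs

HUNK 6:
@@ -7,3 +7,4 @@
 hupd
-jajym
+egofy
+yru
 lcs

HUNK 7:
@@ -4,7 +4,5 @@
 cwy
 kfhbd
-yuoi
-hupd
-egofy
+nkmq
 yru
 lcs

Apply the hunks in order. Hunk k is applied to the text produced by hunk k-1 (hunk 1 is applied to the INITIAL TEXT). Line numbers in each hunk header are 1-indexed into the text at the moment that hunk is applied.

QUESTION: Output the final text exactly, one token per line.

Answer: scu
cagj
pjy
cwy
kfhbd
nkmq
yru
lcs
xyc
hcl

Derivation:
Hunk 1: at line 3 remove [lrhl,tzp] add [qcx] -> 9 lines: scu cagj cib cuer qcx vktxm exx xyc hcl
Hunk 2: at line 3 remove [cuer,qcx,vktxm] add [kguz,jkcm] -> 8 lines: scu cagj cib kguz jkcm exx xyc hcl
Hunk 3: at line 2 remove [cib,kguz,jkcm] add [pjy,cwy] -> 7 lines: scu cagj pjy cwy exx xyc hcl
Hunk 4: at line 4 remove [exx] add [ohun,jajym,lcs] -> 9 lines: scu cagj pjy cwy ohun jajym lcs xyc hcl
Hunk 5: at line 3 remove [ohun] add [kfhbd,yuoi,hupd] -> 11 lines: scu cagj pjy cwy kfhbd yuoi hupd jajym lcs xyc hcl
Hunk 6: at line 7 remove [jajym] add [egofy,yru] -> 12 lines: scu cagj pjy cwy kfhbd yuoi hupd egofy yru lcs xyc hcl
Hunk 7: at line 4 remove [yuoi,hupd,egofy] add [nkmq] -> 10 lines: scu cagj pjy cwy kfhbd nkmq yru lcs xyc hcl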